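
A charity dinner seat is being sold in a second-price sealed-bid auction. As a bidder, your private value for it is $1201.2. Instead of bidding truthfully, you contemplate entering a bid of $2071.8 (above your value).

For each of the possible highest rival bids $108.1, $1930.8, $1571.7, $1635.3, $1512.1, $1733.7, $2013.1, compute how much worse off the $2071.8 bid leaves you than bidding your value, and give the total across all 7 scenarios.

$3189.5

The deviation costs you only when the competing bid falls strictly between $1201.2 and $2071.8; elsewhere both bids give the same outcome.
$108.1: outcomes coincide → loss $0.
$1930.8: truthful payoff $0, deviation payoff −$729.6 → loss $729.6.
$1571.7: truthful payoff $0, deviation payoff −$370.5 → loss $370.5.
$1635.3: truthful payoff $0, deviation payoff −$434.1 → loss $434.1.
$1512.1: truthful payoff $0, deviation payoff −$310.9 → loss $310.9.
$1733.7: truthful payoff $0, deviation payoff −$532.5 → loss $532.5.
$2013.1: truthful payoff $0, deviation payoff −$811.9 → loss $811.9.
Total loss = $729.6 + $370.5 + $434.1 + $310.9 + $532.5 + $811.9 = $3189.5.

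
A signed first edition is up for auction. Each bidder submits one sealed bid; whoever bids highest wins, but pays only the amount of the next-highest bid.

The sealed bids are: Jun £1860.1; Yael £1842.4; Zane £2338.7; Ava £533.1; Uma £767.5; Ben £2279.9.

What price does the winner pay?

£2279.9

Highest bid: Zane at £2338.7, so Zane wins.
Second-highest bid: Ben at £2279.9 — that is the price the winner pays.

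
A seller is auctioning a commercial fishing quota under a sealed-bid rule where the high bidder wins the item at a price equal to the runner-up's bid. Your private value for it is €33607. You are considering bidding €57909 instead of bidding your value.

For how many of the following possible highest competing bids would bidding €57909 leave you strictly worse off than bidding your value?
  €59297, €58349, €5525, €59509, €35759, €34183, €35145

The deviation hurts exactly when the highest competing bid lies strictly between €33607 and €57909 — overbidding then wins at a price above your value.
€59297: above both → same outcome either way.
€58349: above both → same outcome either way.
€5525: below both → same outcome either way.
€59509: above both → same outcome either way.
€35759: inside the interval → strictly worse (loss €2152).
€34183: inside the interval → strictly worse (loss €576).
€35145: inside the interval → strictly worse (loss €1538).
Count: 3.

3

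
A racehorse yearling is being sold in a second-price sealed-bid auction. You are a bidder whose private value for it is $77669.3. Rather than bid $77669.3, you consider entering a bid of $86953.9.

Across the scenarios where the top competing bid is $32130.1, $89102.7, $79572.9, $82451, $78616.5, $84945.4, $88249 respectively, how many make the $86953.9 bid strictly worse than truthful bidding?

4

The deviation hurts exactly when the highest competing bid lies strictly between $77669.3 and $86953.9 — overbidding then wins at a price above your value.
$32130.1: below both → same outcome either way.
$89102.7: above both → same outcome either way.
$79572.9: inside the interval → strictly worse (loss $1903.6).
$82451: inside the interval → strictly worse (loss $4781.7).
$78616.5: inside the interval → strictly worse (loss $947.2).
$84945.4: inside the interval → strictly worse (loss $7276.1).
$88249: above both → same outcome either way.
Count: 4.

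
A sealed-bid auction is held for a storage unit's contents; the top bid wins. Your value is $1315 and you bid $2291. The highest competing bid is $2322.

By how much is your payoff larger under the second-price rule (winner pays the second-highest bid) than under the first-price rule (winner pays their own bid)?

$0

Your bid $2291 is below $2322, so you lose under either rule.
Payoff is $0 in both cases; difference = $0.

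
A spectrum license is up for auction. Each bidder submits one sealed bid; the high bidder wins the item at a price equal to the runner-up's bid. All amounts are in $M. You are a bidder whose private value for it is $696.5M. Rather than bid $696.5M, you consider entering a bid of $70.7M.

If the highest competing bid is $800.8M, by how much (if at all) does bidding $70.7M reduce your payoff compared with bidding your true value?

$0M

Bidding your value $696.5M: you lose (since $696.5M < $800.8M). Payoff $0M.
Bidding $70.7M: you lose. Payoff $0M.
Difference = $0M − $0M = $0M; both bids lead to the same outcome because the competing bid is above both your value and your alternative bid.
Because the price is fixed by the runner-up's bid, deviating from your value can only change a good outcome into a bad one — never the reverse.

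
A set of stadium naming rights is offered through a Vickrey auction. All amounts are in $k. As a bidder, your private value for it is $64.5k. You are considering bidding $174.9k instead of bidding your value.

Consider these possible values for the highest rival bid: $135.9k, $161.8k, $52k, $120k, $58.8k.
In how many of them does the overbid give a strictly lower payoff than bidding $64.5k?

The deviation hurts exactly when the highest competing bid lies strictly between $64.5k and $174.9k — overbidding then wins at a price above your value.
$135.9k: inside the interval → strictly worse (loss $71.4k).
$161.8k: inside the interval → strictly worse (loss $97.3k).
$52k: below both → same outcome either way.
$120k: inside the interval → strictly worse (loss $55.5k).
$58.8k: below both → same outcome either way.
Count: 3.

3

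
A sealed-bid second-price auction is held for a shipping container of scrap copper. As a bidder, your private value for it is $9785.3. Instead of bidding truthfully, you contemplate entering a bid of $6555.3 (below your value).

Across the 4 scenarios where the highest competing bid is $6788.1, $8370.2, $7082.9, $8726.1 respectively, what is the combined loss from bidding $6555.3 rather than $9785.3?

The deviation costs you only when the competing bid falls strictly between $6555.3 and $9785.3; elsewhere both bids give the same outcome.
$6788.1: truthful payoff $2997.2, deviation payoff $0 → loss $2997.2.
$8370.2: truthful payoff $1415.1, deviation payoff $0 → loss $1415.1.
$7082.9: truthful payoff $2702.4, deviation payoff $0 → loss $2702.4.
$8726.1: truthful payoff $1059.2, deviation payoff $0 → loss $1059.2.
Total loss = $2997.2 + $1415.1 + $2702.4 + $1059.2 = $8173.9.
Truthful bidding weakly dominates here: raising your bid can only win items priced above your value, and lowering it can only forfeit items priced below.

$8173.9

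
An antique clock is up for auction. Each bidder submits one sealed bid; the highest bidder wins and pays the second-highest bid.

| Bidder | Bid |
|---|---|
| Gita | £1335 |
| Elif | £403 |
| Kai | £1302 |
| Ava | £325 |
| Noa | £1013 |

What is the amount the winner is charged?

Highest bid: Gita at £1335, so Gita wins.
Second-highest bid: Kai at £1302 — that is the price the winner pays.

£1302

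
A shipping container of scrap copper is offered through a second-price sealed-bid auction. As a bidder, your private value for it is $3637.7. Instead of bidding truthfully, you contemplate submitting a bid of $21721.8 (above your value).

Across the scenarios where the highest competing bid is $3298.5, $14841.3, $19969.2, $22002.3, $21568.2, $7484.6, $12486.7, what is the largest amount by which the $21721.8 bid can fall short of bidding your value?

$17930.5

$3298.5: same outcome either way → loss $0.
$14841.3: truthful gives $0, deviation gives −$11203.6 → loss $11203.6.
$19969.2: truthful gives $0, deviation gives −$16331.5 → loss $16331.5.
$22002.3: same outcome either way → loss $0.
$21568.2: truthful gives $0, deviation gives −$17930.5 → loss $17930.5.
$7484.6: truthful gives $0, deviation gives −$3846.9 → loss $3846.9.
$12486.7: truthful gives $0, deviation gives −$8849 → loss $8849.
Maximum loss: $17930.5.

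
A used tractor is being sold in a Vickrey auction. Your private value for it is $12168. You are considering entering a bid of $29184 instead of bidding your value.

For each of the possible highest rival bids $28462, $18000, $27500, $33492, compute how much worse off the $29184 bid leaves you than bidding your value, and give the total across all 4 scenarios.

$37458

The deviation costs you only when the competing bid falls strictly between $12168 and $29184; elsewhere both bids give the same outcome.
$28462: truthful payoff $0, deviation payoff −$16294 → loss $16294.
$18000: truthful payoff $0, deviation payoff −$5832 → loss $5832.
$27500: truthful payoff $0, deviation payoff −$15332 → loss $15332.
$33492: outcomes coincide → loss $0.
Total loss = $16294 + $5832 + $15332 = $37458.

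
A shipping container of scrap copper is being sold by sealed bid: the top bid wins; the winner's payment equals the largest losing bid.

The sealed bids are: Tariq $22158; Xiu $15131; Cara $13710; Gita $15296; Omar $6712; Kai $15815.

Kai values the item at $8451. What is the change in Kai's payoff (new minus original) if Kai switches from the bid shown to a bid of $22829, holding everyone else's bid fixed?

The highest bid among the other bidders is $22158; Kai's bid doesn't change that.
Original bid $15815: Kai is not highest (top rival bid is $22158); payoff $0.
Alternative bid $22829: Kai is highest, pays the top rival bid $22158; payoff $8451 − $22158 = −$13707.
Change in payoff = −$13707 − ($0) = −$13707.

−$13707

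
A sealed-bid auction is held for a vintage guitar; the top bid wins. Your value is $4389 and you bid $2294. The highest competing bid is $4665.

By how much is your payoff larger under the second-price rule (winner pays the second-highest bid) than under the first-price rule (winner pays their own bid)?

$0

Your bid $2294 is below $4665, so you lose under either rule.
Payoff is $0 in both cases; difference = $0.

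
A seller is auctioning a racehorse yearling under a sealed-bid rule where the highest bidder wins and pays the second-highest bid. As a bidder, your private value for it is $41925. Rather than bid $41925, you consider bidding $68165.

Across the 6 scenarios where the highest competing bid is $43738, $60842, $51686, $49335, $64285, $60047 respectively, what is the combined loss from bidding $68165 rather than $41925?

$78383

The deviation costs you only when the competing bid falls strictly between $41925 and $68165; elsewhere both bids give the same outcome.
$43738: truthful payoff $0, deviation payoff −$1813 → loss $1813.
$60842: truthful payoff $0, deviation payoff −$18917 → loss $18917.
$51686: truthful payoff $0, deviation payoff −$9761 → loss $9761.
$49335: truthful payoff $0, deviation payoff −$7410 → loss $7410.
$64285: truthful payoff $0, deviation payoff −$22360 → loss $22360.
$60047: truthful payoff $0, deviation payoff −$18122 → loss $18122.
Total loss = $1813 + $18917 + $9761 + $7410 + $22360 + $18122 = $78383.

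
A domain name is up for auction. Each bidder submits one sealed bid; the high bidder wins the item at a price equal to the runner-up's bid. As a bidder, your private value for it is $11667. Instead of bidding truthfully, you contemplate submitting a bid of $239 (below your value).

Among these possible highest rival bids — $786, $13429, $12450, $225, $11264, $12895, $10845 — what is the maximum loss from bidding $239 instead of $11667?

$786: truthful gives $10881, deviation gives $0 → loss $10881.
$13429: same outcome either way → loss $0.
$12450: same outcome either way → loss $0.
$225: same outcome either way → loss $0.
$11264: truthful gives $403, deviation gives $0 → loss $403.
$12895: same outcome either way → loss $0.
$10845: truthful gives $822, deviation gives $0 → loss $822.
Maximum loss: $10881.

$10881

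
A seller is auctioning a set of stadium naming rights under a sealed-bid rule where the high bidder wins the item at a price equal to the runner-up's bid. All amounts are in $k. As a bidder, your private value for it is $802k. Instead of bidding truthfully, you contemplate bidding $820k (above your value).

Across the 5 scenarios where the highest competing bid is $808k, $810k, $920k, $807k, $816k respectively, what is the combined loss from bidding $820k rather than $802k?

$33k

The deviation costs you only when the competing bid falls strictly between $802k and $820k; elsewhere both bids give the same outcome.
$808k: truthful payoff $0k, deviation payoff −$6k → loss $6k.
$810k: truthful payoff $0k, deviation payoff −$8k → loss $8k.
$920k: outcomes coincide → loss $0k.
$807k: truthful payoff $0k, deviation payoff −$5k → loss $5k.
$816k: truthful payoff $0k, deviation payoff −$14k → loss $14k.
Total loss = $6k + $8k + $5k + $14k = $33k.
In a second-price auction your bid sets only whether you win, not what you pay, so bidding your true value is weakly dominant.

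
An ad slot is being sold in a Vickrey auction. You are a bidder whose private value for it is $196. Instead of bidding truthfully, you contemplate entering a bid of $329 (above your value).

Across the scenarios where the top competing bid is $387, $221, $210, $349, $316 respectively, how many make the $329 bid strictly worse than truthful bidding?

The deviation hurts exactly when the highest competing bid lies strictly between $196 and $329 — overbidding then wins at a price above your value.
$387: above both → same outcome either way.
$221: inside the interval → strictly worse (loss $25).
$210: inside the interval → strictly worse (loss $14).
$349: above both → same outcome either way.
$316: inside the interval → strictly worse (loss $120).
Count: 3.

3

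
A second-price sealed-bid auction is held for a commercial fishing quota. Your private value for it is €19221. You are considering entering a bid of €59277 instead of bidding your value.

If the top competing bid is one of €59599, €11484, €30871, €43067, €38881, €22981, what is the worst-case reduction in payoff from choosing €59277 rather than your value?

€23846

€59599: same outcome either way → loss €0.
€11484: same outcome either way → loss €0.
€30871: truthful gives €0, deviation gives −€11650 → loss €11650.
€43067: truthful gives €0, deviation gives −€23846 → loss €23846.
€38881: truthful gives €0, deviation gives −€19660 → loss €19660.
€22981: truthful gives €0, deviation gives −€3760 → loss €3760.
Maximum loss: €23846.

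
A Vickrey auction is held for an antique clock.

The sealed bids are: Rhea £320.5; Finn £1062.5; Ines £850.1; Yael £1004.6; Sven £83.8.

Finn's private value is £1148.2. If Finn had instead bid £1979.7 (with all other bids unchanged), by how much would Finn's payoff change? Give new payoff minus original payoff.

The highest bid among the other bidders is £1004.6; Finn's bid doesn't change that.
Original bid £1062.5: Finn is highest, pays the top rival bid £1004.6; payoff £1148.2 − £1004.6 = £143.6.
Alternative bid £1979.7: Finn is highest, pays the top rival bid £1004.6; payoff £1148.2 − £1004.6 = £143.6.
Change in payoff = £143.6 − (£143.6) = £0.

£0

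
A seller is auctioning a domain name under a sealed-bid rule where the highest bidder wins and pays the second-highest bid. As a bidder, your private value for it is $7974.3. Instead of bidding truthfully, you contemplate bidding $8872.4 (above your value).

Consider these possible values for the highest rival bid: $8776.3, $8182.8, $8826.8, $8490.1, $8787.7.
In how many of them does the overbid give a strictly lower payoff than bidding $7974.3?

5

The deviation hurts exactly when the highest competing bid lies strictly between $7974.3 and $8872.4 — overbidding then wins at a price above your value.
$8776.3: inside the interval → strictly worse (loss $802).
$8182.8: inside the interval → strictly worse (loss $208.5).
$8826.8: inside the interval → strictly worse (loss $852.5).
$8490.1: inside the interval → strictly worse (loss $515.8).
$8787.7: inside the interval → strictly worse (loss $813.4).
Count: 5.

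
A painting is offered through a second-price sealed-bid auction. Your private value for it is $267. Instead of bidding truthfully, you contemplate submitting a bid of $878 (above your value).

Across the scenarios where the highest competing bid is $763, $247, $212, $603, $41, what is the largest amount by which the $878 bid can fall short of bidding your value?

$496

$763: truthful gives $0, deviation gives −$496 → loss $496.
$247: same outcome either way → loss $0.
$212: same outcome either way → loss $0.
$603: truthful gives $0, deviation gives −$336 → loss $336.
$41: same outcome either way → loss $0.
Maximum loss: $496.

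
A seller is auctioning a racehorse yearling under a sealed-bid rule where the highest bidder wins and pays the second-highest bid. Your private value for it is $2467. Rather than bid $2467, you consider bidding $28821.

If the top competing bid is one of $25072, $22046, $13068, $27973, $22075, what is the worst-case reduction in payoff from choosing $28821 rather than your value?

$25506

$25072: truthful gives $0, deviation gives −$22605 → loss $22605.
$22046: truthful gives $0, deviation gives −$19579 → loss $19579.
$13068: truthful gives $0, deviation gives −$10601 → loss $10601.
$27973: truthful gives $0, deviation gives −$25506 → loss $25506.
$22075: truthful gives $0, deviation gives −$19608 → loss $19608.
Maximum loss: $25506.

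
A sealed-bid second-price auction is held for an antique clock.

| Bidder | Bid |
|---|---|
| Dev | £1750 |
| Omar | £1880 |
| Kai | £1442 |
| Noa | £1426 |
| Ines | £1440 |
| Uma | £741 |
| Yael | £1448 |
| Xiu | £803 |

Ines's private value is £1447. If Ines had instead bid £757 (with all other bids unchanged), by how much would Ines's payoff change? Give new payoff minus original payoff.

The highest bid among the other bidders is £1880; Ines's bid doesn't change that.
Original bid £1440: Ines is not highest (top rival bid is £1880); payoff £0.
Alternative bid £757: Ines is not highest (top rival bid is £1880); payoff £0.
Change in payoff = £0 − (£0) = £0.

£0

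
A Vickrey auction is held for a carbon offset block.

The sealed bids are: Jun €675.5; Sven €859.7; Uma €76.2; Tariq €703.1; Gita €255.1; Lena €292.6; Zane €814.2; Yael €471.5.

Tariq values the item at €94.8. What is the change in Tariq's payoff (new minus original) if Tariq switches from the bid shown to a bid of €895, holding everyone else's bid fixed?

−€764.9

The highest bid among the other bidders is €859.7; Tariq's bid doesn't change that.
Original bid €703.1: Tariq is not highest (top rival bid is €859.7); payoff €0.
Alternative bid €895: Tariq is highest, pays the top rival bid €859.7; payoff €94.8 − €859.7 = −€764.9.
Change in payoff = −€764.9 − (€0) = −€764.9.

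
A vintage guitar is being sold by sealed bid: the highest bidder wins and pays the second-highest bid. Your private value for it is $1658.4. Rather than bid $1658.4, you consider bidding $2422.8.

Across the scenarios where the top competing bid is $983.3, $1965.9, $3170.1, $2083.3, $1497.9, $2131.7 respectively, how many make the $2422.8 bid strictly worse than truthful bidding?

The deviation hurts exactly when the highest competing bid lies strictly between $1658.4 and $2422.8 — overbidding then wins at a price above your value.
$983.3: below both → same outcome either way.
$1965.9: inside the interval → strictly worse (loss $307.5).
$3170.1: above both → same outcome either way.
$2083.3: inside the interval → strictly worse (loss $424.9).
$1497.9: below both → same outcome either way.
$2131.7: inside the interval → strictly worse (loss $473.3).
Count: 3.

3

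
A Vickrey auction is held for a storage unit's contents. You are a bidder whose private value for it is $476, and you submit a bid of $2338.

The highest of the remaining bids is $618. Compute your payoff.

Your bid $2338 exceeds the highest competing bid $618, so you win.
In a second-price auction the winner pays the second-highest bid, $618.
Payoff = value − price = $476 − $618 = −$142.

−$142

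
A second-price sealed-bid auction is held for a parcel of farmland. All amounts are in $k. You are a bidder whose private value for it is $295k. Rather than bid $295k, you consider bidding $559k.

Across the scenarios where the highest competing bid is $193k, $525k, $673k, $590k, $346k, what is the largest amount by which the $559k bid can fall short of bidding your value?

$193k: same outcome either way → loss $0k.
$525k: truthful gives $0k, deviation gives −$230k → loss $230k.
$673k: same outcome either way → loss $0k.
$590k: same outcome either way → loss $0k.
$346k: truthful gives $0k, deviation gives −$51k → loss $51k.
Maximum loss: $230k.

$230k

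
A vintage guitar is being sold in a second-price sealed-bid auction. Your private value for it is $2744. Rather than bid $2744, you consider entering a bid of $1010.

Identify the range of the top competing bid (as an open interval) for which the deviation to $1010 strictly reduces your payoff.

If the competing bid is below $1010, both bids win at the same price — no difference.
If it is above $2744, both bids lose — no difference.
If it lies strictly between $1010 and $2744, bidding your value wins at a price below your value (positive payoff) while bidding $1010 loses (payoff 0).
So the deviation strictly hurts on the open interval ($1010, $2744).
Truthful bidding weakly dominates here: raising your bid can only win items priced above your value, and lowering it can only forfeit items priced below.

($1010, $2744)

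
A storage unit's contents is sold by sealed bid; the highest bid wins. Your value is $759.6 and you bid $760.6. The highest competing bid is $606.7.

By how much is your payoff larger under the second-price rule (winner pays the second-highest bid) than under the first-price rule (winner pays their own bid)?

You have the highest bid, so you win under either rule.
Second-price: pay $606.7 → payoff $152.9.
First-price: pay your own bid $760.6 → payoff −$1.
Difference = $152.9 − (−$1) = $153.9.

$153.9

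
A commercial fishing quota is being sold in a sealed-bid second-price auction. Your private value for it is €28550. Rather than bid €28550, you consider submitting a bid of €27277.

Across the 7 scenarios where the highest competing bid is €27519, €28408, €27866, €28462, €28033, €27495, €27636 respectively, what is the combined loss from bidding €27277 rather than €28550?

€4431

The deviation costs you only when the competing bid falls strictly between €27277 and €28550; elsewhere both bids give the same outcome.
€27519: truthful payoff €1031, deviation payoff €0 → loss €1031.
€28408: truthful payoff €142, deviation payoff €0 → loss €142.
€27866: truthful payoff €684, deviation payoff €0 → loss €684.
€28462: truthful payoff €88, deviation payoff €0 → loss €88.
€28033: truthful payoff €517, deviation payoff €0 → loss €517.
€27495: truthful payoff €1055, deviation payoff €0 → loss €1055.
€27636: truthful payoff €914, deviation payoff €0 → loss €914.
Total loss = €1031 + €142 + €684 + €88 + €517 + €1055 + €914 = €4431.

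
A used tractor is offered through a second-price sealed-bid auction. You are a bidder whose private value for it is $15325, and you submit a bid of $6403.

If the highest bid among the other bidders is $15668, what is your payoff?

Your bid $6403 is below the highest competing bid $15668, so you lose.
A losing bidder pays nothing and receives nothing: payoff = $0.

$0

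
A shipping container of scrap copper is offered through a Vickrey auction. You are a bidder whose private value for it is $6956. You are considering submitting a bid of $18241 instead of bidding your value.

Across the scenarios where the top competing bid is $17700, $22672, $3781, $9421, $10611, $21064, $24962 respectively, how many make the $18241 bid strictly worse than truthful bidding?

3

The deviation hurts exactly when the highest competing bid lies strictly between $6956 and $18241 — overbidding then wins at a price above your value.
$17700: inside the interval → strictly worse (loss $10744).
$22672: above both → same outcome either way.
$3781: below both → same outcome either way.
$9421: inside the interval → strictly worse (loss $2465).
$10611: inside the interval → strictly worse (loss $3655).
$21064: above both → same outcome either way.
$24962: above both → same outcome either way.
Count: 3.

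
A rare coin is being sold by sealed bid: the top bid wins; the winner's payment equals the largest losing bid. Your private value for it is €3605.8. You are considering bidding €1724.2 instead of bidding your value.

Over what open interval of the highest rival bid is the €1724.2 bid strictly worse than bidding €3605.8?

If the competing bid is below €1724.2, both bids win at the same price — no difference.
If it is above €3605.8, both bids lose — no difference.
If it lies strictly between €1724.2 and €3605.8, bidding your value wins at a price below your value (positive payoff) while bidding €1724.2 loses (payoff 0).
So the deviation strictly hurts on the open interval (€1724.2, €3605.8).
Truthful bidding weakly dominates here: raising your bid can only win items priced above your value, and lowering it can only forfeit items priced below.

(€1724.2, €3605.8)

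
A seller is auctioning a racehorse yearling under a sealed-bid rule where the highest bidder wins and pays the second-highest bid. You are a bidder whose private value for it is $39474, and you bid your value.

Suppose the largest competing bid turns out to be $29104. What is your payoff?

Your bid $39474 exceeds the highest competing bid $29104, so you win.
In a second-price auction the winner pays the second-highest bid, $29104.
Payoff = value − price = $39474 − $29104 = $10370.

$10370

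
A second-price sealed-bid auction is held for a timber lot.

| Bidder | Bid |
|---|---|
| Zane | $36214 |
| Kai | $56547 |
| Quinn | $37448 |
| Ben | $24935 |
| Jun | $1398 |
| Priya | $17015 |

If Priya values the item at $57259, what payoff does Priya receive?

Highest bid: Kai at $56547, so Kai wins.
Second-highest bid: Quinn at $37448 — that is the price the winner pays.
Priya did not win, so Priya pays nothing and receives nothing: payoff $0.

$0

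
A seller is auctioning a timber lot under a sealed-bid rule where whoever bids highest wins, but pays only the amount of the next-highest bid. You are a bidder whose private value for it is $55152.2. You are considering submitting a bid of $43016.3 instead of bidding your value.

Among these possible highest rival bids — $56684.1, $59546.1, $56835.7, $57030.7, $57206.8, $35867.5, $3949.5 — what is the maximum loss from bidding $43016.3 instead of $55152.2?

$0

$56684.1: same outcome either way → loss $0.
$59546.1: same outcome either way → loss $0.
$56835.7: same outcome either way → loss $0.
$57030.7: same outcome either way → loss $0.
$57206.8: same outcome either way → loss $0.
$35867.5: same outcome either way → loss $0.
$3949.5: same outcome either way → loss $0.
Maximum loss: $0.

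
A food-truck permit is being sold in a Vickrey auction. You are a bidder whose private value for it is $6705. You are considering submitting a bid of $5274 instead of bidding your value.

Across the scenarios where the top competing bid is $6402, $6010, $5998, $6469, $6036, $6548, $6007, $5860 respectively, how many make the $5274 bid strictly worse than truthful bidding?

The deviation hurts exactly when the highest competing bid lies strictly between $5274 and $6705 — underbidding then forfeits a profitable win.
$6402: inside the interval → strictly worse (loss $303).
$6010: inside the interval → strictly worse (loss $695).
$5998: inside the interval → strictly worse (loss $707).
$6469: inside the interval → strictly worse (loss $236).
$6036: inside the interval → strictly worse (loss $669).
$6548: inside the interval → strictly worse (loss $157).
$6007: inside the interval → strictly worse (loss $698).
$5860: inside the interval → strictly worse (loss $845).
Count: 8.

8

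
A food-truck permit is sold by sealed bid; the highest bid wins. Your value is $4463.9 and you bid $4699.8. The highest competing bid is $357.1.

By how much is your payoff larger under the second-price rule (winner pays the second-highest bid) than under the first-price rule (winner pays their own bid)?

$4342.7

You have the highest bid, so you win under either rule.
Second-price: pay $357.1 → payoff $4106.8.
First-price: pay your own bid $4699.8 → payoff −$235.9.
Difference = $4106.8 − (−$235.9) = $4342.7.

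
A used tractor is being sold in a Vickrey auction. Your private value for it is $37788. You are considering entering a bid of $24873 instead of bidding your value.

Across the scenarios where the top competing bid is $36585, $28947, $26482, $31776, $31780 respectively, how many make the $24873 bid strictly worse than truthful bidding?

The deviation hurts exactly when the highest competing bid lies strictly between $24873 and $37788 — underbidding then forfeits a profitable win.
$36585: inside the interval → strictly worse (loss $1203).
$28947: inside the interval → strictly worse (loss $8841).
$26482: inside the interval → strictly worse (loss $11306).
$31776: inside the interval → strictly worse (loss $6012).
$31780: inside the interval → strictly worse (loss $6008).
Count: 5.

5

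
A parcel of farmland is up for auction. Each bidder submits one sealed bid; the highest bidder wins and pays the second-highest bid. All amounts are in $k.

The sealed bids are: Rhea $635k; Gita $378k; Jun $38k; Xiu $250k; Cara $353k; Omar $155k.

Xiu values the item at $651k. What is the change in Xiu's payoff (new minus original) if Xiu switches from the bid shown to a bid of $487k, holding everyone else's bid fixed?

$0k

The highest bid among the other bidders is $635k; Xiu's bid doesn't change that.
Original bid $250k: Xiu is not highest (top rival bid is $635k); payoff $0k.
Alternative bid $487k: Xiu is not highest (top rival bid is $635k); payoff $0k.
Change in payoff = $0k − ($0k) = $0k.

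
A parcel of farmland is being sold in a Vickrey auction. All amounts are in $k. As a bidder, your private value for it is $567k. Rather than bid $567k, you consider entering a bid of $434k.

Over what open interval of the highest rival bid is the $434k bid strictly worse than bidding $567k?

If the competing bid is below $434k, both bids win at the same price — no difference.
If it is above $567k, both bids lose — no difference.
If it lies strictly between $434k and $567k, bidding your value wins at a price below your value (positive payoff) while bidding $434k loses (payoff 0).
So the deviation strictly hurts on the open interval ($434k, $567k).

($434k, $567k)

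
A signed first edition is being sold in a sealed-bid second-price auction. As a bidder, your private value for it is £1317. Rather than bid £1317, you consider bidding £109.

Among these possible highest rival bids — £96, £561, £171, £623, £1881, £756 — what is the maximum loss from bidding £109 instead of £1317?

£96: same outcome either way → loss £0.
£561: truthful gives £756, deviation gives £0 → loss £756.
£171: truthful gives £1146, deviation gives £0 → loss £1146.
£623: truthful gives £694, deviation gives £0 → loss £694.
£1881: same outcome either way → loss £0.
£756: truthful gives £561, deviation gives £0 → loss £561.
Maximum loss: £1146.

£1146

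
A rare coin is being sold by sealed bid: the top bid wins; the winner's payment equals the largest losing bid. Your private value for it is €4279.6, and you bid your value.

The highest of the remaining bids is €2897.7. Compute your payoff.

€1381.9

Your bid €4279.6 exceeds the highest competing bid €2897.7, so you win.
In a second-price auction the winner pays the second-highest bid, €2897.7.
Payoff = value − price = €4279.6 − €2897.7 = €1381.9.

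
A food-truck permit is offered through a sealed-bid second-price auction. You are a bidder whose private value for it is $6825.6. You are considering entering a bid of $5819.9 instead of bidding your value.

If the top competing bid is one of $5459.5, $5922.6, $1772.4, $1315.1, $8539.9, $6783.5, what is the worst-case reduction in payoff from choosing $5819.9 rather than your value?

$5459.5: same outcome either way → loss $0.
$5922.6: truthful gives $903, deviation gives $0 → loss $903.
$1772.4: same outcome either way → loss $0.
$1315.1: same outcome either way → loss $0.
$8539.9: same outcome either way → loss $0.
$6783.5: truthful gives $42.1, deviation gives $0 → loss $42.1.
Maximum loss: $903.

$903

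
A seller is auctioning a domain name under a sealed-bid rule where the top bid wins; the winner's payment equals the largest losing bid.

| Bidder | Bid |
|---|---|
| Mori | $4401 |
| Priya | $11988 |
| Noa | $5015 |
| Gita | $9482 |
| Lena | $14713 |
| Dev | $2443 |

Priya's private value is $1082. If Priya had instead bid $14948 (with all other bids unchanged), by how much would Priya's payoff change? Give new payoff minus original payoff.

−$13631

The highest bid among the other bidders is $14713; Priya's bid doesn't change that.
Original bid $11988: Priya is not highest (top rival bid is $14713); payoff $0.
Alternative bid $14948: Priya is highest, pays the top rival bid $14713; payoff $1082 − $14713 = −$13631.
Change in payoff = −$13631 − ($0) = −$13631.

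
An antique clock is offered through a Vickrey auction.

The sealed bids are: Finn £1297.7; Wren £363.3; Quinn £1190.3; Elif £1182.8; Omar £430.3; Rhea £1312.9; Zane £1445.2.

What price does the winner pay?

Highest bid: Zane at £1445.2, so Zane wins.
Second-highest bid: Rhea at £1312.9 — that is the price the winner pays.

£1312.9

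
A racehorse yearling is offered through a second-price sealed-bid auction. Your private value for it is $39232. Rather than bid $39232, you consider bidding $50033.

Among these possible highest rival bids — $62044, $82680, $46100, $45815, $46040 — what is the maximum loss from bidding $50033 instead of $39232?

$6868

$62044: same outcome either way → loss $0.
$82680: same outcome either way → loss $0.
$46100: truthful gives $0, deviation gives −$6868 → loss $6868.
$45815: truthful gives $0, deviation gives −$6583 → loss $6583.
$46040: truthful gives $0, deviation gives −$6808 → loss $6808.
Maximum loss: $6868.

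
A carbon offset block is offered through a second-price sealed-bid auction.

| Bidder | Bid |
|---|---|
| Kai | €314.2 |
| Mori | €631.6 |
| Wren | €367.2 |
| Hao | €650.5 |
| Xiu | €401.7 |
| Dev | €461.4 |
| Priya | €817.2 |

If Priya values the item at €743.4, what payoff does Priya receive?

Highest bid: Priya at €817.2, so Priya wins.
Second-highest bid: Hao at €650.5 — that is the price the winner pays.
Priya's payoff = value − price = €743.4 − €650.5 = €92.9.

€92.9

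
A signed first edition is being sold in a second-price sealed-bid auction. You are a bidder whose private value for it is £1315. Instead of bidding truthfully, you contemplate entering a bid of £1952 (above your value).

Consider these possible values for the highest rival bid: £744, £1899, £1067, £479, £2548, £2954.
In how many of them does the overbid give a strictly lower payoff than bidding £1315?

The deviation hurts exactly when the highest competing bid lies strictly between £1315 and £1952 — overbidding then wins at a price above your value.
£744: below both → same outcome either way.
£1899: inside the interval → strictly worse (loss £584).
£1067: below both → same outcome either way.
£479: below both → same outcome either way.
£2548: above both → same outcome either way.
£2954: above both → same outcome either way.
Count: 1.

1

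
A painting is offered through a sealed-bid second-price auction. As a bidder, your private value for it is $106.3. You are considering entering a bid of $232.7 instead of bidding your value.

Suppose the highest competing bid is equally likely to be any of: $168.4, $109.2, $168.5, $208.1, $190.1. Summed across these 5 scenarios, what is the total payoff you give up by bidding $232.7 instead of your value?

$312.8

The deviation costs you only when the competing bid falls strictly between $106.3 and $232.7; elsewhere both bids give the same outcome.
$168.4: truthful payoff $0, deviation payoff −$62.1 → loss $62.1.
$109.2: truthful payoff $0, deviation payoff −$2.9 → loss $2.9.
$168.5: truthful payoff $0, deviation payoff −$62.2 → loss $62.2.
$208.1: truthful payoff $0, deviation payoff −$101.8 → loss $101.8.
$190.1: truthful payoff $0, deviation payoff −$83.8 → loss $83.8.
Total loss = $62.1 + $2.9 + $62.2 + $101.8 + $83.8 = $312.8.
In a second-price auction your bid sets only whether you win, not what you pay, so bidding your true value is weakly dominant.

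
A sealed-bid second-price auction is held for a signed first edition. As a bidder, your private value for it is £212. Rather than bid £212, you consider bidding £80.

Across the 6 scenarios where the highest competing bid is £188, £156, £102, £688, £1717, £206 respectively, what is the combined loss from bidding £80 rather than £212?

£196

The deviation costs you only when the competing bid falls strictly between £80 and £212; elsewhere both bids give the same outcome.
£188: truthful payoff £24, deviation payoff £0 → loss £24.
£156: truthful payoff £56, deviation payoff £0 → loss £56.
£102: truthful payoff £110, deviation payoff £0 → loss £110.
£688: outcomes coincide → loss £0.
£1717: outcomes coincide → loss £0.
£206: truthful payoff £6, deviation payoff £0 → loss £6.
Total loss = £24 + £56 + £110 + £6 = £196.
In a second-price auction your bid sets only whether you win, not what you pay, so bidding your true value is weakly dominant.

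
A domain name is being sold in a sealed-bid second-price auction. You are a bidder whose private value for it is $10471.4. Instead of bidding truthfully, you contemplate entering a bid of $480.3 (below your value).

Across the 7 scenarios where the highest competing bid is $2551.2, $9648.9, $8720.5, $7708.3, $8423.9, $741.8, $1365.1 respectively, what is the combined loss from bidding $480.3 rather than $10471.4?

$34140.1

The deviation costs you only when the competing bid falls strictly between $480.3 and $10471.4; elsewhere both bids give the same outcome.
$2551.2: truthful payoff $7920.2, deviation payoff $0 → loss $7920.2.
$9648.9: truthful payoff $822.5, deviation payoff $0 → loss $822.5.
$8720.5: truthful payoff $1750.9, deviation payoff $0 → loss $1750.9.
$7708.3: truthful payoff $2763.1, deviation payoff $0 → loss $2763.1.
$8423.9: truthful payoff $2047.5, deviation payoff $0 → loss $2047.5.
$741.8: truthful payoff $9729.6, deviation payoff $0 → loss $9729.6.
$1365.1: truthful payoff $9106.3, deviation payoff $0 → loss $9106.3.
Total loss = $7920.2 + $822.5 + $1750.9 + $2763.1 + $2047.5 + $9729.6 + $9106.3 = $34140.1.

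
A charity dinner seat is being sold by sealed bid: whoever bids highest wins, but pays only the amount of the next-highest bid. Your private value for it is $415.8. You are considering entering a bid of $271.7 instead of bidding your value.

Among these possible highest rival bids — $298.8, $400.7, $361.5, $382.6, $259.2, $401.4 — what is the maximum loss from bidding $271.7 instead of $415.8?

$298.8: truthful gives $117, deviation gives $0 → loss $117.
$400.7: truthful gives $15.1, deviation gives $0 → loss $15.1.
$361.5: truthful gives $54.3, deviation gives $0 → loss $54.3.
$382.6: truthful gives $33.2, deviation gives $0 → loss $33.2.
$259.2: same outcome either way → loss $0.
$401.4: truthful gives $14.4, deviation gives $0 → loss $14.4.
Maximum loss: $117.

$117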